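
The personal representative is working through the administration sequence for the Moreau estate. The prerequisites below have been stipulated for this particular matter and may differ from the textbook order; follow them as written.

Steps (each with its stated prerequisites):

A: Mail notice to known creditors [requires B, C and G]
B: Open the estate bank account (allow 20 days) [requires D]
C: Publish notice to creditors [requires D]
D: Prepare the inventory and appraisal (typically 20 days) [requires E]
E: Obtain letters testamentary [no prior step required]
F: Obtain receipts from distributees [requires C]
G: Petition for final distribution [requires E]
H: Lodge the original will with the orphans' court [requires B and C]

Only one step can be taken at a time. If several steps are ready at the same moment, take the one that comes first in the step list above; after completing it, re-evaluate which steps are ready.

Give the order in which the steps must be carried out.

E → D → B → C → F → G → A → H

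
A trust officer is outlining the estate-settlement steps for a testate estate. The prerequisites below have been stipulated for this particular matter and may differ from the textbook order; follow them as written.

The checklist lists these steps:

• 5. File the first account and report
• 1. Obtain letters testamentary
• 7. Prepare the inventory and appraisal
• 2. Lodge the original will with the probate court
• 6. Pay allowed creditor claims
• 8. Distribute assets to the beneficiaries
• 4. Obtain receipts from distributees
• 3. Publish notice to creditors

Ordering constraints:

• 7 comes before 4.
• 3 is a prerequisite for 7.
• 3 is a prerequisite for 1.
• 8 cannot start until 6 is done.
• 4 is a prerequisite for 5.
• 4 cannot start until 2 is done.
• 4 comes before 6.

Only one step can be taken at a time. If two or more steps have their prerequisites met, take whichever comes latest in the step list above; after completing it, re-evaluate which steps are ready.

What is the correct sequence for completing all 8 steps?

3, 2, 7, 4, 6, 8, 1, 5

3 and 2 have no prerequisites; 3 is listed later, so 3 is first.
2, 7 and 1 are all available; 2 is listed later → 2.
Now 7 and 1 have their prerequisites met. 7 is listed later, so 7 next.
4 and 1 are both available; 4 is listed later → 4.
6 and 5 now also ready, so the ready set is {6, 1, 5}; 6 is listed later → 6.
8 now also ready, so the ready set is {8, 1, 5}; 8 is listed later → 8.
1 and 5 are both available; 1 is listed later → 1.
5 is the only step now ready → 5.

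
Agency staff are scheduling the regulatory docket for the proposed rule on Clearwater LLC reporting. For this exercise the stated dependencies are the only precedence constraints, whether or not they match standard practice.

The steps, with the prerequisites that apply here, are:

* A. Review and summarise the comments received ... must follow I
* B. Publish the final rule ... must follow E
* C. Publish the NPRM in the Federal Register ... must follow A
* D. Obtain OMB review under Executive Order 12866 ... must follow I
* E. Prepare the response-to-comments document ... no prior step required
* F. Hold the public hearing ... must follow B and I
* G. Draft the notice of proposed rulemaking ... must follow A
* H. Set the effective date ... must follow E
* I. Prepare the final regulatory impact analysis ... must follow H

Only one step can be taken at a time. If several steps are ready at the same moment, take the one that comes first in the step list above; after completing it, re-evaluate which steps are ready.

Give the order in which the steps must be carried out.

E, B, H, I, A, C, D, F, G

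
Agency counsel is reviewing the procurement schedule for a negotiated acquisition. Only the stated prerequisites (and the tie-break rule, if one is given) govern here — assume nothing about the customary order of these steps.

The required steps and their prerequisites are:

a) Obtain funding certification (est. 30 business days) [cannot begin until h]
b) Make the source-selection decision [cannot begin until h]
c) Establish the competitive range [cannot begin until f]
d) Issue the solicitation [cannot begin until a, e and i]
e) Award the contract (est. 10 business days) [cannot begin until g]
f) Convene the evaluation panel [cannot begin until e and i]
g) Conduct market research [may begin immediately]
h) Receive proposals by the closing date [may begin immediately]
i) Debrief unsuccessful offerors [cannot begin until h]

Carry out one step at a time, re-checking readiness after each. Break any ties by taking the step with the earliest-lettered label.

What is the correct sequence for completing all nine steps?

g e h a b i d f c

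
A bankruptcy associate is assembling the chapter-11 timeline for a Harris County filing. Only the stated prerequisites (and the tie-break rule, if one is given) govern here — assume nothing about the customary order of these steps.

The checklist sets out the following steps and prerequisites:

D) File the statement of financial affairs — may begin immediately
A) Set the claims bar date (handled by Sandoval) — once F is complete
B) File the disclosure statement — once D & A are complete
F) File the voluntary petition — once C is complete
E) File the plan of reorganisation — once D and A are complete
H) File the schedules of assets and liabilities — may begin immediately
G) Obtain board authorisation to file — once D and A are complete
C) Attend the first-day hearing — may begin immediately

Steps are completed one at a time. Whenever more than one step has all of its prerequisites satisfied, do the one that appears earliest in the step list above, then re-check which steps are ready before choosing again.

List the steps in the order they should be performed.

D H C F A B E G

Nothing is required for D, H and C. D is listed earlier → D first.
Now H and C have their prerequisites met. H is listed earlier, so H next.
That leaves C as the only ready step → C.
That leaves F as the only ready step → F.
Next only A has its prerequisites met → A.
B, E and G are all available; B is listed earlier → B.
E and G are both available; E is listed earlier → E.
G is the only step now ready → G.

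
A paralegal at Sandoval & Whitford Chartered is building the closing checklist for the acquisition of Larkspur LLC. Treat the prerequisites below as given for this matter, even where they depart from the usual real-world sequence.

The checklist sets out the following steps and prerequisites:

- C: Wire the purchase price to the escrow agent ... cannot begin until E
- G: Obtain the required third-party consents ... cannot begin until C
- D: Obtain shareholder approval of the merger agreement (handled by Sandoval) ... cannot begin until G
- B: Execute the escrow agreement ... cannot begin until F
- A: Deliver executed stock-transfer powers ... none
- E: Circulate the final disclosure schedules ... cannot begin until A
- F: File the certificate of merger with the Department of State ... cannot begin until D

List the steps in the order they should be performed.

A → E → C → G → D → F → B

A has no prerequisites → A first.
That leaves E as the only ready step → E.
Next only C has its prerequisites met → C.
That leaves G as the only ready step → G.
Next only D has its prerequisites met → D.
That leaves F as the only ready step → F.
That leaves B as the only ready step → B.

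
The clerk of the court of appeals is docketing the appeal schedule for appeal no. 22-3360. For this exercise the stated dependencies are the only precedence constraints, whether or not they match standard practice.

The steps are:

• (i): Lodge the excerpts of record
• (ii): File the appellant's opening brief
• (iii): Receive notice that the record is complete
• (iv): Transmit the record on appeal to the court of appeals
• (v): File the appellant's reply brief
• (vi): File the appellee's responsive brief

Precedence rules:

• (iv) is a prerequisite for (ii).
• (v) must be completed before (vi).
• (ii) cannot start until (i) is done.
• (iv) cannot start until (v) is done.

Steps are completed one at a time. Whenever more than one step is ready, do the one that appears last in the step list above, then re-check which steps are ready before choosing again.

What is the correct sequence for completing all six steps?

(v) (vi) (iv) (iii) (i) (ii)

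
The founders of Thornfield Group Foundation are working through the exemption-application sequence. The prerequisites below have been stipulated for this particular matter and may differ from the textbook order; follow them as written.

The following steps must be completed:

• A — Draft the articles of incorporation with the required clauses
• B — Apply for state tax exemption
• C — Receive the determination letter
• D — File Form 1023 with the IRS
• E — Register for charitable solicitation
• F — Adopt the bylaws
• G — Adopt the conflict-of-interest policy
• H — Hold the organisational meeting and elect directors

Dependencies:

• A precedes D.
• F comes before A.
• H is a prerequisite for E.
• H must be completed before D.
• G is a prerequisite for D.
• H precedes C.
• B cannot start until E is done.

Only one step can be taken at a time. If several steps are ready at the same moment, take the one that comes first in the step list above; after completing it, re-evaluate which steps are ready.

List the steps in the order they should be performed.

F, A, G, H, C, D, E, B

Nothing is required for F, G and H. F is listed earlier → F first.
Ready: A, G and H. A is listed earlier → A.
Ready: G and H. G is listed earlier → G.
H is the only step now ready → H.
Ready: C, D and E. C is listed earlier → C.
Ready: D and E. D is listed earlier → D.
E is the only step now ready → E.
That leaves B as the only ready step → B.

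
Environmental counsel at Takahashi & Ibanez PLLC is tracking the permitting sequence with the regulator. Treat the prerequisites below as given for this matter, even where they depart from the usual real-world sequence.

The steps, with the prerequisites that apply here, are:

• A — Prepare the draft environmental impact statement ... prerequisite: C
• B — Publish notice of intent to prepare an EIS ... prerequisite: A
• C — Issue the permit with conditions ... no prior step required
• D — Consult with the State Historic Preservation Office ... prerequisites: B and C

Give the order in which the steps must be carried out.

C A B D

C has no prerequisites → C first.
A needed C, now all done → A.
B is the only step now ready → B.
Next only D has its prerequisites met → D.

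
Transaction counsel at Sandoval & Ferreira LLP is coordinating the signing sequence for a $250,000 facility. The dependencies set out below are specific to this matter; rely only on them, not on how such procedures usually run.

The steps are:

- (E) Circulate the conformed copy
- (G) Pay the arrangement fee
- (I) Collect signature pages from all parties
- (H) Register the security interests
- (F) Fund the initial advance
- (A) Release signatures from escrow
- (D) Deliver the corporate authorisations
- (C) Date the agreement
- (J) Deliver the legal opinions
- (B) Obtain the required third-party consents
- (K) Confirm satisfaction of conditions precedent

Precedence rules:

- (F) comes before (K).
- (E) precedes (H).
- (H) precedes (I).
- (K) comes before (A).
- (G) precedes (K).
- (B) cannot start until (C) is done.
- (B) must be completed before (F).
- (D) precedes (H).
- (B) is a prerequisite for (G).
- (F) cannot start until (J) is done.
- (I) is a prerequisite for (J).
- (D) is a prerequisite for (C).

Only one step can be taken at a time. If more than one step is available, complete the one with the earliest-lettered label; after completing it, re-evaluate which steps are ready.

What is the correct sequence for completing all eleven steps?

Nothing is required for (D) and (E). (D) has the earlier label → (D) first.
(C) now also ready, so the ready set is {(C), (E)}; (C) has the earlier label → (C).
Now (B) and (E) have their prerequisites met. (B) has the earlier label, so (B) next.
Ready: (E) and (G). (E) has the earlier label → (E).
Now (G) and (H) have their prerequisites met. (G) has the earlier label, so (G) next.
(H) is the only step now ready → (H).
That leaves (I) as the only ready step → (I).
(J) needed (I), now all done → (J).
(F) needed (B) and (J), now all done → (F).
(K) needed (F) and (G), now all done → (K).
(A) is the only step now ready → (A).

(D) → (C) → (B) → (E) → (G) → (H) → (I) → (J) → (F) → (K) → (A)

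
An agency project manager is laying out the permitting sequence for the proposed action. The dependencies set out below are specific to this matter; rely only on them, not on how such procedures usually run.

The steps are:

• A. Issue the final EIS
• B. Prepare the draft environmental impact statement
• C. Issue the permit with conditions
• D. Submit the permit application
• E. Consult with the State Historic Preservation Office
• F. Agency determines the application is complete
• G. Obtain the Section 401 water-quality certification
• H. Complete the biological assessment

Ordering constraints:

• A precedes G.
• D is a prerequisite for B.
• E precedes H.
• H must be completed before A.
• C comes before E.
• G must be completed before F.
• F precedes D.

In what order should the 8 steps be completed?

C is the only step with nothing outstanding, so it goes first.
E is the only step now ready → E.
H needed E, now all done → H.
A needed H, now all done → A.
G needed A, now all done → G.
F is the only step now ready → F.
D needed F, now all done → D.
B needed D, now all done → B.

C, E, H, A, G, F, D, B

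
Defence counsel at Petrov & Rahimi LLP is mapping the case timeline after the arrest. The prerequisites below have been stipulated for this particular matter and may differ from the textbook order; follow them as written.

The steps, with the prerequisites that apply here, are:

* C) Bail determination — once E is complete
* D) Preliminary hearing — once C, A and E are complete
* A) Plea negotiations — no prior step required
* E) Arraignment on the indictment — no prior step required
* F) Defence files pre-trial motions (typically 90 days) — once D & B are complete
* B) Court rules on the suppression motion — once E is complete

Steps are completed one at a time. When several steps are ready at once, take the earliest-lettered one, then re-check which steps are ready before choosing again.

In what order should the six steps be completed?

A E B C D F

Nothing is required for A and E. A has the earlier label → A first.
Next only E has its prerequisites met → E.
Now B and C have their prerequisites met. B has the earlier label, so B next.
C is the only step now ready → C.
Next only D has its prerequisites met → D.
F needed B and D, now all done → F.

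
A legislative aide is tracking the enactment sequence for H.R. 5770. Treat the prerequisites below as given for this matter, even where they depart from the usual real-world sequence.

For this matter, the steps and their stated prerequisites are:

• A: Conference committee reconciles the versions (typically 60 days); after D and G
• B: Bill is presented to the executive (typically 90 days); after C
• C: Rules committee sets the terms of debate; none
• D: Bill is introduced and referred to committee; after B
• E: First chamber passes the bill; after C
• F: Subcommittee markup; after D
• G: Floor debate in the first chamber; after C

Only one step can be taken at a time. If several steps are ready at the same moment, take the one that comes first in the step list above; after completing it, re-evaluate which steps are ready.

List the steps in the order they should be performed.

C B D E F G A

Only C has no prerequisites, so it is first.
B, E and G are all available; B is listed earlier → B.
D now also ready, so the ready set is {D, E, G}; D is listed earlier → D.
Now E, F and G have their prerequisites met. E is listed earlier, so E next.
F and G are both available; F is listed earlier → F.
G needed C, now all done → G.
That leaves A as the only ready step → A.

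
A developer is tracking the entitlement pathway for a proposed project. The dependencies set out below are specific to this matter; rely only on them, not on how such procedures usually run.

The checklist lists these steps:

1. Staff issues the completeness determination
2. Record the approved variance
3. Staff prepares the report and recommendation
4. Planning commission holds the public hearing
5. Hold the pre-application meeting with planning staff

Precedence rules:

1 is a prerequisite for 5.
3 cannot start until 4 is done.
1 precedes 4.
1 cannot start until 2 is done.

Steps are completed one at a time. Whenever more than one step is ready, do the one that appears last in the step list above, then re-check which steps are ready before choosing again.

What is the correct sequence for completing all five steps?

Only 2 has no prerequisites, so it is first.
1 is the only step now ready → 1.
5 and 4 are both available; 5 is listed later → 5.
4 needed 1, now all done → 4.
3 needed 4, now all done → 3.

2, 1, 5, 4, 3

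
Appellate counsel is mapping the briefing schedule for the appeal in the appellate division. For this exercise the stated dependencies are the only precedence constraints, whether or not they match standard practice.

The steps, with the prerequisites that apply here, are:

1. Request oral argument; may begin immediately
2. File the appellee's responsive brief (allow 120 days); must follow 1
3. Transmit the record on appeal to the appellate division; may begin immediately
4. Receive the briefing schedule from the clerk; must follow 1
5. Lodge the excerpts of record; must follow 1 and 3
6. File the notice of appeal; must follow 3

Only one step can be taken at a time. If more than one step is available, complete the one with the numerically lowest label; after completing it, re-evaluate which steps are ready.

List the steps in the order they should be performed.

1 2 3 4 5 6

1 and 3 have no prerequisites; 1 has the earlier label, so 1 is first.
2 and 4 now also ready, so the ready set is {2, 3, 4}; 2 has the earlier label → 2.
3 and 4 are both available; 3 has the earlier label → 3.
5 and 6 now also ready, so the ready set is {4, 5, 6}; 4 has the earlier label → 4.
Ready: 5 and 6. 5 has the earlier label → 5.
6 is the only step now ready → 6.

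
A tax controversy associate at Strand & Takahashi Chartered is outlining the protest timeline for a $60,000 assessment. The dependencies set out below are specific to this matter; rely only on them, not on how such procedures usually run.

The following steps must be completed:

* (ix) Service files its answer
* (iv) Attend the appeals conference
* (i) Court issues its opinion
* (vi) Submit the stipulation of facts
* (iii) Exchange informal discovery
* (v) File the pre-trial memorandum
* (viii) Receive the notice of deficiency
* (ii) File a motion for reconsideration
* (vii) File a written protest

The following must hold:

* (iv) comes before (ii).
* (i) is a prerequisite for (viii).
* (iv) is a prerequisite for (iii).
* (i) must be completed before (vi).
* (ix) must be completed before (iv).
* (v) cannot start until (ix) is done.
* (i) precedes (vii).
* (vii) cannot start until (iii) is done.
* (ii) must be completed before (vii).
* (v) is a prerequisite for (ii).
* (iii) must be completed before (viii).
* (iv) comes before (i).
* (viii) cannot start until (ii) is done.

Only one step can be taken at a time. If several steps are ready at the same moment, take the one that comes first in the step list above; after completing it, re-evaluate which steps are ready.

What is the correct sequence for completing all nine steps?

(ix) (iv) (i) (vi) (iii) (v) (ii) (viii) (vii)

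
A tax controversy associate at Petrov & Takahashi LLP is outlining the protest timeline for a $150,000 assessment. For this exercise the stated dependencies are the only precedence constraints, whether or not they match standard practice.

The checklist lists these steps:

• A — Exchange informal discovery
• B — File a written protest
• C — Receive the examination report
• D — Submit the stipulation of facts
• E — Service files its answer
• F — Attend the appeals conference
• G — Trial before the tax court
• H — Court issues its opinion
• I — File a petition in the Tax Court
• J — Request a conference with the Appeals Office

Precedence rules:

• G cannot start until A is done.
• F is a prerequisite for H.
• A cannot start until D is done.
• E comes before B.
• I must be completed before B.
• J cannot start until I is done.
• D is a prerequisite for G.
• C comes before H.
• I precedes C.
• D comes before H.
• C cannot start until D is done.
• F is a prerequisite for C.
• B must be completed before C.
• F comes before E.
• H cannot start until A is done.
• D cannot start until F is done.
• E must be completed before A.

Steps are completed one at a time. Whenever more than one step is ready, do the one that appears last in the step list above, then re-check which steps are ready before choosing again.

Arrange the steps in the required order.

I, J, F, E, D, B, C, A, H, G

Nothing is required for I and F. I is listed later → I first.
Now J and F have their prerequisites met. J is listed later, so J next.
That leaves F as the only ready step → F.
Ready: E and D. E is listed later → E.
D and B are both available; D is listed later → D.
B and A are both available; B is listed later → B.
Ready: C and A. C is listed later → C.
That leaves A as the only ready step → A.
H and G are both available; H is listed later → H.
G needed D and A, now all done → G.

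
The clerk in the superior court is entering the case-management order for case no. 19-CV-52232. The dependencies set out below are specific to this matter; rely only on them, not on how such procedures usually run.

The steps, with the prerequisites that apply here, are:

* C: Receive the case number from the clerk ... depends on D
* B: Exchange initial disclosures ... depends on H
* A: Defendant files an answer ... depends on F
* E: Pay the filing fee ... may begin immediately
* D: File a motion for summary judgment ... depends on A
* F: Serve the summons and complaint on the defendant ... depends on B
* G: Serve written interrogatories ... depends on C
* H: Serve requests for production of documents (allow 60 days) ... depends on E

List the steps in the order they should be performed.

E has no prerequisites → E first.
H needed E, now all done → H.
That leaves B as the only ready step → B.
That leaves F as the only ready step → F.
A needed F, now all done → A.
D is the only step now ready → D.
C is the only step now ready → C.
That leaves G as the only ready step → G.

E H B F A D C G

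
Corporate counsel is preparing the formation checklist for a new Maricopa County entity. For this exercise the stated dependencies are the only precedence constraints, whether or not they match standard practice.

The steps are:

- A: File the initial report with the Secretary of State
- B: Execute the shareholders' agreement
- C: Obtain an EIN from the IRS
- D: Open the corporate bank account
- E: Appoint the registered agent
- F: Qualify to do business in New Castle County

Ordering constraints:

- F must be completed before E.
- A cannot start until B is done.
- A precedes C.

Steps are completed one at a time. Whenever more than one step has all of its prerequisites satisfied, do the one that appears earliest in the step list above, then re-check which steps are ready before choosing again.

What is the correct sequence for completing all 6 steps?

B, A, C, D, F, E

B, D and F have no prerequisites; B is listed earlier, so B is first.
Ready: A, D and F. A is listed earlier → A.
Now C, D and F have their prerequisites met. C is listed earlier, so C next.
D and F are both available; D is listed earlier → D.
That leaves F as the only ready step → F.
E needed F, now all done → E.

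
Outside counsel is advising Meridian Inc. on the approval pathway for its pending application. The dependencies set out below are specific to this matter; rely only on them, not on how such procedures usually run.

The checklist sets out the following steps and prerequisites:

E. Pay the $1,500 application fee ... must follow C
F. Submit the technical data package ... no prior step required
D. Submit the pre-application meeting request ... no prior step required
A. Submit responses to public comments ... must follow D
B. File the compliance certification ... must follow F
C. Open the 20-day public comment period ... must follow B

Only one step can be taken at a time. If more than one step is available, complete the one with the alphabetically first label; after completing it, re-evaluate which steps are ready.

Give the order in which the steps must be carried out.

D → A → F → B → C → E

Nothing is required for D and F. D has the earlier label → D first.
A now also ready, so the ready set is {A, F}; A has the earlier label → A.
That leaves F as the only ready step → F.
B needed F, now all done → B.
Next only C has its prerequisites met → C.
That leaves E as the only ready step → E.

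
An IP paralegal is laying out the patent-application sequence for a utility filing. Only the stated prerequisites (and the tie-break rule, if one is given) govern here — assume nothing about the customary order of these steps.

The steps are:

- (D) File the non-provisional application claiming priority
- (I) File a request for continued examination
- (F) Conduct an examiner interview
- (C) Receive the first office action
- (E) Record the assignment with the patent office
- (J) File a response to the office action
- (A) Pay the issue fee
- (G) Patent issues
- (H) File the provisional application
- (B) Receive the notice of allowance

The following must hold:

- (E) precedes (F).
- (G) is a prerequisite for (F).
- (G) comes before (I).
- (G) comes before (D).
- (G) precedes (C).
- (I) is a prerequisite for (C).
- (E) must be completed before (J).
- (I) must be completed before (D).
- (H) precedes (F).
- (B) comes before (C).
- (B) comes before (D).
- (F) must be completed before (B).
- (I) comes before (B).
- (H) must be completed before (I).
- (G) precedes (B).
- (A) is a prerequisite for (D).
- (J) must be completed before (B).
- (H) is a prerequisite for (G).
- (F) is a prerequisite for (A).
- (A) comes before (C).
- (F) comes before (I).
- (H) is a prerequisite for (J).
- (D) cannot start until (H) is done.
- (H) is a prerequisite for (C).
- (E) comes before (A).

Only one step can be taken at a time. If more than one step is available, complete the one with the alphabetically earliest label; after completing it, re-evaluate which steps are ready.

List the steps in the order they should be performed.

Nothing is required for (E) and (H). (E) has the earlier label → (E) first.
Next only (H) has its prerequisites met → (H).
Now (G) and (J) have their prerequisites met. (G) has the earlier label, so (G) next.
(F) now also ready, so the ready set is {(F), (J)}; (F) has the earlier label → (F).
(A), (I) and (J) are all available; (A) has the earlier label → (A).
Ready: (I) and (J). (I) has the earlier label → (I).
Next only (J) has its prerequisites met → (J).
Next only (B) has its prerequisites met → (B).
Now (C) and (D) have their prerequisites met. (C) has the earlier label, so (C) next.
Next only (D) has its prerequisites met → (D).

(E) (H) (G) (F) (A) (I) (J) (B) (C) (D)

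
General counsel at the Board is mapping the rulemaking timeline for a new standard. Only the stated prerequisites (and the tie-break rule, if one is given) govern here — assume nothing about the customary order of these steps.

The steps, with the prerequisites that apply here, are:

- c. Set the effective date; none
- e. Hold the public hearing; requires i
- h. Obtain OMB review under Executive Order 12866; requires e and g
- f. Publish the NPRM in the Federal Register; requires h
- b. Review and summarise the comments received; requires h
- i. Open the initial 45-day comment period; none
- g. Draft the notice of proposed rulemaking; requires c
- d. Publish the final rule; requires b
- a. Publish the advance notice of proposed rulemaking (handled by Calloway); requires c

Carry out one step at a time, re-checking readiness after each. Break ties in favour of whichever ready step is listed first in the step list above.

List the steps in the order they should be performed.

c → i → e → g → h → f → b → d → a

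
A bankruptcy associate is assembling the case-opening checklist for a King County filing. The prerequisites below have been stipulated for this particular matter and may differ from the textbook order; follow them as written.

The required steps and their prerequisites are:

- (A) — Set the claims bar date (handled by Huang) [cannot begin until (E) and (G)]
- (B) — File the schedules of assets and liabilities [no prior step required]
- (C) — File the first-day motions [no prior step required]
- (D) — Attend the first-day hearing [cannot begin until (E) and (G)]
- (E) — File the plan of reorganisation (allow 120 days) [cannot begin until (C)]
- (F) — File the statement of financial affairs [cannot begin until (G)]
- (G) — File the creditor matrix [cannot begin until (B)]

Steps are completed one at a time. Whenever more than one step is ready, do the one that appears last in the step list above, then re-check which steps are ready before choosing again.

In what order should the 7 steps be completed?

(C) and (B) have no prerequisites; (C) is listed later, so (C) is first.
Now (E) and (B) have their prerequisites met. (E) is listed later, so (E) next.
Next only (B) has its prerequisites met → (B).
(G) is the only step now ready → (G).
(F), (D) and (A) are all available; (F) is listed later → (F).
(D) and (A) are both available; (D) is listed later → (D).
That leaves (A) as the only ready step → (A).

(C) (E) (B) (G) (F) (D) (A)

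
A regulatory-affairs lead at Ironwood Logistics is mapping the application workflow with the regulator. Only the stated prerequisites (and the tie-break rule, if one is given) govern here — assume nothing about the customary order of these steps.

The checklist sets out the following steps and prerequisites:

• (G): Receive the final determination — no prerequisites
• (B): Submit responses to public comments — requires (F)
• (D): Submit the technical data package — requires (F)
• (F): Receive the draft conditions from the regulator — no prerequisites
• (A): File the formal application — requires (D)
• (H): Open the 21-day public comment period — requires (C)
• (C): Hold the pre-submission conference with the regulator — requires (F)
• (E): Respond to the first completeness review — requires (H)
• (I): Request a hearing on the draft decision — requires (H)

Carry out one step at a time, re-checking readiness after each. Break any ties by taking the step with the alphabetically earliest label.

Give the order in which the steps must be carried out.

(F) and (G) have no prerequisites; (F) has the earlier label, so (F) is first.
(B), (C) and (D) now also ready, so the ready set is {(B), (C), (D), (G)}; (B) has the earlier label → (B).
Ready: (C), (D) and (G). (C) has the earlier label → (C).
(H) now also ready, so the ready set is {(D), (G), (H)}; (D) has the earlier label → (D).
Now (A), (G) and (H) have their prerequisites met. (A) has the earlier label, so (A) next.
Now (G) and (H) have their prerequisites met. (G) has the earlier label, so (G) next.
(H) is the only step now ready → (H).
Ready: (E) and (I). (E) has the earlier label → (E).
(I) is the only step now ready → (I).

(F) (B) (C) (D) (A) (G) (H) (E) (I)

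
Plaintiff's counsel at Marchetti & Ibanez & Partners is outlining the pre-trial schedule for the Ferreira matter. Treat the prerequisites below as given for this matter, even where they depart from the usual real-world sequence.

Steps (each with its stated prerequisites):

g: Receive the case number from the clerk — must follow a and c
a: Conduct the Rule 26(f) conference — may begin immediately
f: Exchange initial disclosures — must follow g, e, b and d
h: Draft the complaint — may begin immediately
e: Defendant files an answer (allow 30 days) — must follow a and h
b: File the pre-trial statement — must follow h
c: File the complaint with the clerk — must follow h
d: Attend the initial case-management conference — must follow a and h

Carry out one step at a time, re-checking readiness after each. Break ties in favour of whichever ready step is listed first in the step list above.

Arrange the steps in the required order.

a, h, e, b, c, g, d, f

a and h have no prerequisites; a is listed earlier, so a is first.
That leaves h as the only ready step → h.
Ready: e, b, c and d. e is listed earlier → e.
b, c and d are all available; b is listed earlier → b.
Ready: c and d. c is listed earlier → c.
Ready: g and d. g is listed earlier → g.
d needed a and h, now all done → d.
That leaves f as the only ready step → f.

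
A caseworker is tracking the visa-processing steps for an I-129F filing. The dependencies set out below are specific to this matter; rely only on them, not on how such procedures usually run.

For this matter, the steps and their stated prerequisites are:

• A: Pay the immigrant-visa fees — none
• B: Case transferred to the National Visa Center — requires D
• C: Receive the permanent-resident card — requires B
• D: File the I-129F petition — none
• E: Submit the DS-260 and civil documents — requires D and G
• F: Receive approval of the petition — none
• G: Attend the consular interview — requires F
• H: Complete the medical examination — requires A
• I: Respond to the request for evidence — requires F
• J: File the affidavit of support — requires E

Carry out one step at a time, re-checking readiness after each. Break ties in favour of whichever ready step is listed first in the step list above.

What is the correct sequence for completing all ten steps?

A → D → B → C → F → G → E → H → I → J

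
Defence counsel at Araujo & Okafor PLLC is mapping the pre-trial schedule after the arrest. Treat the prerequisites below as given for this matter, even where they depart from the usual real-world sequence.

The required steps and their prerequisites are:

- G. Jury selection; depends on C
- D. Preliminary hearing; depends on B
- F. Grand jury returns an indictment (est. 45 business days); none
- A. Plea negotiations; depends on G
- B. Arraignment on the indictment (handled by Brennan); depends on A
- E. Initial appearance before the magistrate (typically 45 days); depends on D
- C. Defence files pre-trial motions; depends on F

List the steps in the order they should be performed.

F C G A B D E

F is the only step with nothing outstanding, so it goes first.
C needed F, now all done → C.
G needed C, now all done → G.
That leaves A as the only ready step → A.
Next only B has its prerequisites met → B.
D is the only step now ready → D.
That leaves E as the only ready step → E.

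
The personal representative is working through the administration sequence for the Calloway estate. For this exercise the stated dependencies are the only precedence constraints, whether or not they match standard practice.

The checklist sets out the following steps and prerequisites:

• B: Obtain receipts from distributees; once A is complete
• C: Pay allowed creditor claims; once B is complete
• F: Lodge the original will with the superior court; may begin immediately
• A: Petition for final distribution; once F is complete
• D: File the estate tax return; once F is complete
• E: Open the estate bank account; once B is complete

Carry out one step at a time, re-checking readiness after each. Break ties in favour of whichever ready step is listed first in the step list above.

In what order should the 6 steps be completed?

F, A, B, C, D, E

F has no prerequisites → F first.
Ready: A and D. A is listed earlier → A.
Ready: B and D. B is listed earlier → B.
C, D and E are all available; C is listed earlier → C.
D and E are both available; D is listed earlier → D.
Next only E has its prerequisites met → E.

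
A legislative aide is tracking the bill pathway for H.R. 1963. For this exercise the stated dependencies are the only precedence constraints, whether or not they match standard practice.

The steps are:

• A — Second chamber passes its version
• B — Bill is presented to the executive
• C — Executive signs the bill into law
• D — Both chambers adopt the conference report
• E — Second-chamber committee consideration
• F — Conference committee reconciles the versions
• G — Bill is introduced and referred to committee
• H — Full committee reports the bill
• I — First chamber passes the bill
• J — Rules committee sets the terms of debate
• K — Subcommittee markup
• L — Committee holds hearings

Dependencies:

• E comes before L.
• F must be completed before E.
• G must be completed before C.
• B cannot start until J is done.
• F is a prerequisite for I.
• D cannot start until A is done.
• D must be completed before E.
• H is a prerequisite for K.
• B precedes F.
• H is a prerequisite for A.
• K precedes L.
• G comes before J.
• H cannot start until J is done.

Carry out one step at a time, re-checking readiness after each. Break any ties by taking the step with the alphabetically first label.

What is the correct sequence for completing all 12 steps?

G, C, J, B, F, H, A, D, E, I, K, L

Only G has no prerequisites, so it is first.
C and J are both available; C has the earlier label → C.
J needed G, now all done → J.
Ready: B and H. B has the earlier label → B.
F and H are both available; F has the earlier label → F.
I now also ready, so the ready set is {H, I}; H has the earlier label → H.
A and K now also ready, so the ready set is {A, I, K}; A has the earlier label → A.
D now also ready, so the ready set is {D, I, K}; D has the earlier label → D.
E now also ready, so the ready set is {E, I, K}; E has the earlier label → E.
Ready: I and K. I has the earlier label → I.
K needed H, now all done → K.
L needed E and K, now all done → L.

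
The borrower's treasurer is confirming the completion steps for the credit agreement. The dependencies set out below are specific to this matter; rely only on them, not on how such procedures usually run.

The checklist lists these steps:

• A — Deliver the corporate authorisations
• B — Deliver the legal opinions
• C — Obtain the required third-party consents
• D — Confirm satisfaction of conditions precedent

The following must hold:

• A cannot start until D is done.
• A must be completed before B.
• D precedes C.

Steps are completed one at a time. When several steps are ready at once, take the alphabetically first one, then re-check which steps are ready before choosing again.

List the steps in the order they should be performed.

D A B C

D has no prerequisites → D first.
A and C are both available; A has the earlier label → A.
B now also ready, so the ready set is {B, C}; B has the earlier label → B.
C needed D, now all done → C.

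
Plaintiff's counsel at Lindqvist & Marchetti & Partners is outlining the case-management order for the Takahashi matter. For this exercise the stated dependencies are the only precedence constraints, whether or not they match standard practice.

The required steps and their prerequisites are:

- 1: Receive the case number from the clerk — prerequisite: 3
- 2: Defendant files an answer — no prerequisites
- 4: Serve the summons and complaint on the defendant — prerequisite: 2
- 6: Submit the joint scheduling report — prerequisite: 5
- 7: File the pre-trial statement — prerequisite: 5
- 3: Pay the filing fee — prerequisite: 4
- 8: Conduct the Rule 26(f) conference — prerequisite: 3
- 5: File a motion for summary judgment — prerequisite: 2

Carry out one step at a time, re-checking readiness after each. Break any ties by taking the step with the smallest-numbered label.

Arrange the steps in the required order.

2 has no prerequisites → 2 first.
4 and 5 are both available; 4 has the earlier label → 4.
3 and 5 are both available; 3 has the earlier label → 3.
1, 5 and 8 are all available; 1 has the earlier label → 1.
Ready: 5 and 8. 5 has the earlier label → 5.
Now 6, 7 and 8 have their prerequisites met. 6 has the earlier label, so 6 next.
Now 7 and 8 have their prerequisites met. 7 has the earlier label, so 7 next.
8 is the only step now ready → 8.

2, 4, 3, 1, 5, 6, 7, 8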